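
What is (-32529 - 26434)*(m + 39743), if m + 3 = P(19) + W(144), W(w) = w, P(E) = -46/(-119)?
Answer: -279852667046/119 ≈ -2.3517e+9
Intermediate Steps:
P(E) = 46/119 (P(E) = -46*(-1/119) = 46/119)
m = 16825/119 (m = -3 + (46/119 + 144) = -3 + 17182/119 = 16825/119 ≈ 141.39)
(-32529 - 26434)*(m + 39743) = (-32529 - 26434)*(16825/119 + 39743) = -58963*4746242/119 = -279852667046/119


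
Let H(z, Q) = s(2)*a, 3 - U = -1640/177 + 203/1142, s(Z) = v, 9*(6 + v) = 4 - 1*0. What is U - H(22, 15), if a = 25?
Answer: 91552553/606402 ≈ 150.98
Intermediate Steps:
v = -50/9 (v = -6 + (4 - 1*0)/9 = -6 + (4 + 0)/9 = -6 + (⅑)*4 = -6 + 4/9 = -50/9 ≈ -5.5556)
s(Z) = -50/9
U = 2443351/202134 (U = 3 - (-1640/177 + 203/1142) = 3 - 1*(-1836949/202134) = 3 + 1836949/202134 = 2443351/202134 ≈ 12.088)
H(z, Q) = -1250/9 (H(z, Q) = -50/9*25 = -1250/9)
U - H(22, 15) = 2443351/202134 - 1*(-1250/9) = 2443351/202134 + 1250/9 = 91552553/606402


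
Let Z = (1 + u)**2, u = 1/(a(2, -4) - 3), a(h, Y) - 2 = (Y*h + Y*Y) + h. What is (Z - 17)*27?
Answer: -1277/3 ≈ -425.67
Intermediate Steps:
a(h, Y) = 2 + h + Y**2 + Y*h (a(h, Y) = 2 + ((Y*h + Y*Y) + h) = 2 + ((Y*h + Y**2) + h) = 2 + ((Y**2 + Y*h) + h) = 2 + (h + Y**2 + Y*h) = 2 + h + Y**2 + Y*h)
u = 1/9 (u = 1/((2 + 2 + (-4)**2 - 4*2) - 3) = 1/((2 + 2 + 16 - 8) - 3) = 1/(12 - 3) = 1/9 ≈ 0.11111)
Z = 100/81 (Z = (1 + 1/9)**2 = (10/9)**2 = 100/81 ≈ 1.2346)
(Z - 17)*27 = (100/81 - 17)*27 = -1277/81*27 = -1277/3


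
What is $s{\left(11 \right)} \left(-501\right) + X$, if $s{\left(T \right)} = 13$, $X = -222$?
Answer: $-6735$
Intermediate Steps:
$s{\left(11 \right)} \left(-501\right) + X = 13 \left(-501\right) - 222 = -6513 - 222 = -6735$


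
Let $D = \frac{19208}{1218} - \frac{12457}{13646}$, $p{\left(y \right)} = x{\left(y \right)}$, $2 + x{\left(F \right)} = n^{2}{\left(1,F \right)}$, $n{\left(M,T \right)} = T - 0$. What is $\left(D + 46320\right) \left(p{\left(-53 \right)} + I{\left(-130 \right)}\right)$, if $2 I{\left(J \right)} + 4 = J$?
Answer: $\frac{75362104214410}{593601} \approx 1.2696 \cdot 10^{8}$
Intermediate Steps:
$n{\left(M,T \right)} = T$ ($n{\left(M,T \right)} = T + 0 = T$)
$x{\left(F \right)} = -2 + F^{2}$
$p{\left(y \right)} = -2 + y^{2}$
$I{\left(J \right)} = -2 + \frac{J}{2}$
$D = \frac{17638553}{1187202}$ ($D = 19208 \cdot \frac{1}{1218} - \frac{12457}{13646} = \frac{1372}{87} - \frac{12457}{13646} = \frac{17638553}{1187202} \approx 14.857$)
$\left(D + 46320\right) \left(p{\left(-53 \right)} + I{\left(-130 \right)}\right) = \left(\frac{17638553}{1187202} + 46320\right) \left(\left(-2 + \left(-53\right)^{2}\right) + \left(-2 + \frac{1}{2} \left(-130\right)\right)\right) = \frac{55008835193 \left(\left(-2 + 2809\right) - 67\right)}{1187202} = \frac{55008835193 \left(2807 - 67\right)}{1187202} = \frac{55008835193}{1187202} \cdot 2740 = \frac{75362104214410}{593601}$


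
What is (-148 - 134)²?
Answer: 79524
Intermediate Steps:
(-148 - 134)² = (-282)² = 79524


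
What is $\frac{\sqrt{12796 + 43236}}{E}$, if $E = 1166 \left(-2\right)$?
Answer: $- \frac{\sqrt{3502}}{583} \approx -0.10151$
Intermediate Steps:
$E = -2332$
$\frac{\sqrt{12796 + 43236}}{E} = \frac{\sqrt{12796 + 43236}}{-2332} = \sqrt{56032} \left(- \frac{1}{2332}\right) = 4 \sqrt{3502} \left(- \frac{1}{2332}\right) = - \frac{\sqrt{3502}}{583}$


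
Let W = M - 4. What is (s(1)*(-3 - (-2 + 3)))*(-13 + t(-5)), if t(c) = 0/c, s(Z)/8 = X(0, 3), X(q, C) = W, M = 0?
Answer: -1664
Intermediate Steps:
W = -4 (W = 0 - 4 = -4)
X(q, C) = -4
s(Z) = -32 (s(Z) = 8*(-4) = -32)
t(c) = 0
(s(1)*(-3 - (-2 + 3)))*(-13 + t(-5)) = (-32*(-3 - (-2 + 3)))*(-13 + 0) = -32*(-3 - 1*1)*(-13) = -32*(-3 - 1)*(-13) = -32*(-4)*(-13) = 128*(-13) = -1664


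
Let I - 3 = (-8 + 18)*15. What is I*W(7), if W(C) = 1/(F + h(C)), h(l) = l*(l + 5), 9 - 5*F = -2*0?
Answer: 255/143 ≈ 1.7832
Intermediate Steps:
F = 9/5 (F = 9/5 - (-2)*0/5 = 9/5 - 1/5*0 = 9/5 + 0 = 9/5 ≈ 1.8000)
h(l) = l*(5 + l)
W(C) = 1/(9/5 + C*(5 + C))
I = 153 (I = 3 + (-8 + 18)*15 = 3 + 10*15 = 3 + 150 = 153)
I*W(7) = 153*(5/(9 + 5*7*(5 + 7))) = 153*(5/(9 + 5*7*12)) = 153*(5/(9 + 420)) = 153*(5/429) = 255/143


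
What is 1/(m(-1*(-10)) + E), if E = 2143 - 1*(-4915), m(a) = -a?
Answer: 1/7048 ≈ 0.00014188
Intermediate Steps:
E = 7058 (E = 2143 + 4915 = 7058)
1/(m(-1*(-10)) + E) = 1/(-(-1)*(-10) + 7058) = 1/(-1*10 + 7058) = 1/(-10 + 7058) = 1/7048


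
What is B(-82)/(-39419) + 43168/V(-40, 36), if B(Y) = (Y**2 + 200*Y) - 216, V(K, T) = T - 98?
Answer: -850513044/1221989 ≈ -696.01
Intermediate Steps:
V(K, T) = -98 + T
B(Y) = -216 + Y**2 + 200*Y
B(-82)/(-39419) + 43168/V(-40, 36) = (-216 + (-82)**2 + 200*(-82))/(-39419) + 43168/(-98 + 36) = (-216 + 6724 - 16400)*(-1/39419) + 43168/(-62) = -9892*(-1/39419) + 43168*(-1/62) = 9892/39419 - 21584/31 = -850513044/1221989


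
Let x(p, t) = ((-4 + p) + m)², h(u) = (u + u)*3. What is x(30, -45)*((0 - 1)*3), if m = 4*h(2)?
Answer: -16428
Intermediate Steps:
h(u) = 6*u (h(u) = (2*u)*3 = 6*u)
m = 48 (m = 4*(6*2) = 4*12 = 48)
x(p, t) = (44 + p)² (x(p, t) = ((-4 + p) + 48)² = (44 + p)²)
x(30, -45)*((0 - 1)*3) = (44 + 30)²*((0 - 1)*3) = 74²*(-1*3) = 5476*(-3) = -16428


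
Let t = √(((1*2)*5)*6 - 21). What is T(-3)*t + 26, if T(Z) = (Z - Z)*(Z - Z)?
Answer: 26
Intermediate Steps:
T(Z) = 0 (T(Z) = 0*0 = 0)
t = √39 (t = √((2*5)*6 - 21) = √(10*6 - 21) = √(60 - 21) = √39 ≈ 6.2450)
T(-3)*t + 26 = 0*√39 + 26 = 0 + 26 = 26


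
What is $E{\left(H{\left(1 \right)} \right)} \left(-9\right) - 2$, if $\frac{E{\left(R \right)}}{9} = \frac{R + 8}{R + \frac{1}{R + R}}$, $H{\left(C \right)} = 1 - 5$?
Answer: $\frac{842}{11} \approx 76.545$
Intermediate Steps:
$H{\left(C \right)} = -4$ ($H{\left(C \right)} = 1 - 5 = -4$)
$E{\left(R \right)} = \frac{9 \left(8 + R\right)}{R + \frac{1}{2 R}}$ ($E{\left(R \right)} = 9 \frac{R + 8}{R + \frac{1}{R + R}} = 9 \frac{8 + R}{R + \frac{1}{2 R}} = \frac{9 \left(8 + R\right)}{R + \frac{1}{2 R}}$)
$E{\left(H{\left(1 \right)} \right)} \left(-9\right) - 2 = 18 \left(-4\right) \frac{1}{1 + 2 \left(-4\right)^{2}} \left(8 - 4\right) \left(-9\right) - 2 = 18 \left(-4\right) \frac{1}{1 + 2 \cdot 16} \cdot 4 \left(-9\right) - 2 = 18 \left(-4\right) \frac{1}{1 + 32} \cdot 4 \left(-9\right) - 2 = 18 \left(-4\right) \frac{1}{33} \cdot 4 \left(-9\right) - 2 = \left(- \frac{96}{11}\right) \left(-9\right) - 2 = \frac{864}{11} - 2 = \frac{842}{11}$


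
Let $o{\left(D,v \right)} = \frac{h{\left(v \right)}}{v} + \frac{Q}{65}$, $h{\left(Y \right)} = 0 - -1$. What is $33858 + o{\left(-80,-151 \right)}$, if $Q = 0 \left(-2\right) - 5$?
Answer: $\frac{66463090}{1963} \approx 33858.0$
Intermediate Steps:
$Q = -5$ ($Q = 0 - 5 = -5$)
$h{\left(Y \right)} = 1$ ($h{\left(Y \right)} = 0 + 1 = 1$)
$o{\left(D,v \right)} = - \frac{1}{13} + \frac{1}{v}$ ($o{\left(D,v \right)} = 1 \frac{1}{v} - \frac{5}{65} = \frac{1}{v} - \frac{1}{13} = - \frac{1}{13} + \frac{1}{v}$)
$33858 + o{\left(-80,-151 \right)} = 33858 + \frac{13 - -151}{13 \left(-151\right)} = 33858 + \frac{1}{13} \left(- \frac{1}{151}\right) \left(13 + 151\right) = 33858 + \frac{1}{13} \left(- \frac{1}{151}\right) 164 = 33858 - \frac{164}{1963} = \frac{66463090}{1963}$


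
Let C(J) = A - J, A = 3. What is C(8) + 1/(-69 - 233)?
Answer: -1511/302 ≈ -5.0033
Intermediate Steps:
C(J) = 3 - J
C(8) + 1/(-69 - 233) = (3 - 1*8) + 1/(-69 - 233) = (3 - 8) + 1/(-302) = -5 - 1/302 = -1511/302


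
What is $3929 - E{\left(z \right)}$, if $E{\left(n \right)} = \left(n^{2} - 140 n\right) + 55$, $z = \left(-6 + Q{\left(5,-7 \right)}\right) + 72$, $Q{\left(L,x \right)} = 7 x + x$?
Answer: $5174$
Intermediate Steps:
$Q{\left(L,x \right)} = 8 x$
$z = 10$ ($z = \left(-6 + 8 \left(-7\right)\right) + 72 = \left(-6 - 56\right) + 72 = -62 + 72 = 10$)
$E{\left(n \right)} = 55 + n^{2} - 140 n$
$3929 - E{\left(z \right)} = 3929 - \left(55 + 10^{2} - 1400\right) = 3929 - \left(55 + 100 - 1400\right) = 3929 - -1245 = 3929 + 1245 = 5174$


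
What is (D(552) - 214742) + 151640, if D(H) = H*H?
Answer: 241602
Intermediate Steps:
D(H) = H²
(D(552) - 214742) + 151640 = (552² - 214742) + 151640 = (304704 - 214742) + 151640 = 89962 + 151640 = 241602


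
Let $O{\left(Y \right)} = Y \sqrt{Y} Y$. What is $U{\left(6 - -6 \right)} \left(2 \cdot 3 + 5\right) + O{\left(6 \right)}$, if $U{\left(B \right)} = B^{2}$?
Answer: $1584 + 36 \sqrt{6} \approx 1672.2$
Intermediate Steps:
$O{\left(Y \right)} = Y^{\frac{5}{2}}$ ($O{\left(Y \right)} = Y^{\frac{3}{2}} Y = Y^{\frac{5}{2}}$)
$U{\left(6 - -6 \right)} \left(2 \cdot 3 + 5\right) + O{\left(6 \right)} = \left(6 - -6\right)^{2} \left(2 \cdot 3 + 5\right) + 6^{\frac{5}{2}} = \left(6 + 6\right)^{2} \left(6 + 5\right) + 36 \sqrt{6} = 12^{2} \cdot 11 + 36 \sqrt{6} = 144 \cdot 11 + 36 \sqrt{6} = 1584 + 36 \sqrt{6}$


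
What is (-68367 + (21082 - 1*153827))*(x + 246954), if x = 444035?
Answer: -138966179768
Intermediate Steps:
(-68367 + (21082 - 1*153827))*(x + 246954) = (-68367 + (21082 - 1*153827))*(444035 + 246954) = (-68367 + (21082 - 153827))*690989 = (-68367 - 132745)*690989 = -201112*690989 = -138966179768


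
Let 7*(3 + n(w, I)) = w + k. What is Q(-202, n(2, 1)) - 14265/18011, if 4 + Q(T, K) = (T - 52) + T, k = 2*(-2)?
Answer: -8299325/18011 ≈ -460.79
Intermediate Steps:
k = -4
n(w, I) = -25/7 + w/7 (n(w, I) = -3 + (w - 4)/7 = -3 + (-4 + w)/7 = -3 + (-4/7 + w/7) = -25/7 + w/7)
Q(T, K) = -56 + 2*T (Q(T, K) = -4 + ((T - 52) + T) = -4 + ((-52 + T) + T) = -4 + (-52 + 2*T) = -56 + 2*T)
Q(-202, n(2, 1)) - 14265/18011 = (-56 + 2*(-202)) - 14265/18011 = (-56 - 404) - 14265*1/18011 = -460 - 14265/18011 = -8299325/18011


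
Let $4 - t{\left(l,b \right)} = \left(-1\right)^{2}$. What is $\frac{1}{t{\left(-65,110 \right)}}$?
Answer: $\frac{1}{3} \approx 0.33333$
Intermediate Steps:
$t{\left(l,b \right)} = 3$ ($t{\left(l,b \right)} = 4 - \left(-1\right)^{2} = 4 - 1 = 3$)
$\frac{1}{t{\left(-65,110 \right)}} = \frac{1}{3}$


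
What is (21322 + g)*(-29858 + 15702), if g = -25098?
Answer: 53453056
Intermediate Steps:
(21322 + g)*(-29858 + 15702) = (21322 - 25098)*(-29858 + 15702) = -3776*(-14156) = 53453056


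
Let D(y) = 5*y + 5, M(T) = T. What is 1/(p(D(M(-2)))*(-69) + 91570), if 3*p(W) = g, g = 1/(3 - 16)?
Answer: 13/1190433 ≈ 1.0920e-5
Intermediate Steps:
g = -1/13 (g = 1/(-13) = -1/13 ≈ -0.076923)
D(y) = 5 + 5*y
p(W) = -1/39 (p(W) = (⅓)*(-1/13) = -1/39)
1/(p(D(M(-2)))*(-69) + 91570) = 1/(-1/39*(-69) + 91570) = 1/(23/13 + 91570) = 1/(1190433/13) = 13/1190433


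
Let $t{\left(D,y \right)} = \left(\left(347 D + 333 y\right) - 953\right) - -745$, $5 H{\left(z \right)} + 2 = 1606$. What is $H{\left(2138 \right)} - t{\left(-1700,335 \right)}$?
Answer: $\frac{2394369}{5} \approx 4.7887 \cdot 10^{5}$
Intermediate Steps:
$H{\left(z \right)} = \frac{1604}{5}$ ($H{\left(z \right)} = - \frac{2}{5} + \frac{1}{5} \cdot 1606 = - \frac{2}{5} + \frac{1606}{5} = \frac{1604}{5}$)
$t{\left(D,y \right)} = -208 + 333 y + 347 D$ ($t{\left(D,y \right)} = \left(\left(333 y + 347 D\right) - 953\right) + 745 = \left(-953 + 333 y + 347 D\right) + 745 = -208 + 333 y + 347 D$)
$H{\left(2138 \right)} - t{\left(-1700,335 \right)} = \frac{1604}{5} - \left(-208 + 333 \cdot 335 + 347 \left(-1700\right)\right) = \frac{1604}{5} - \left(-208 + 111555 - 589900\right) = \frac{1604}{5} - -478553 = \frac{1604}{5} + 478553 = \frac{2394369}{5}$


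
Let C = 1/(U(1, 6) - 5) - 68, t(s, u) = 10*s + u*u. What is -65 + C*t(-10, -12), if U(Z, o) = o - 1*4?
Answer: -9215/3 ≈ -3071.7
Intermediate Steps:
t(s, u) = u² + 10*s (t(s, u) = 10*s + u² = u² + 10*s)
U(Z, o) = -4 + o (U(Z, o) = o - 4 = -4 + o)
C = -205/3 (C = 1/((-4 + 6) - 5) - 68 = 1/(2 - 5) - 68 = 1/(-3) - 68 = -⅓ - 68 = -205/3 ≈ -68.333)
-65 + C*t(-10, -12) = -65 - 205*((-12)² + 10*(-10))/3 = -65 - 205*(144 - 100)/3 = -65 - 205/3*44 = -65 - 9020/3 = -9215/3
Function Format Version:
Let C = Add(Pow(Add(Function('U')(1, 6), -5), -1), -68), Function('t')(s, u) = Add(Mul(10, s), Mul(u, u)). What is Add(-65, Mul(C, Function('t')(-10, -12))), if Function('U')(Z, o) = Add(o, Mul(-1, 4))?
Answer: Rational(-9215, 3) ≈ -3071.7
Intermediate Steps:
Function('t')(s, u) = Add(Pow(u, 2), Mul(10, s)) (Function('t')(s, u) = Add(Mul(10, s), Pow(u, 2)) = Add(Pow(u, 2), Mul(10, s)))
Function('U')(Z, o) = Add(-4, o) (Function('U')(Z, o) = Add(o, -4) = Add(-4, o))
C = Rational(-205, 3) (C = Add(Pow(Add(Add(-4, 6), -5), -1), -68) = Add(Pow(Add(2, -5), -1), -68) = Add(Pow(-3, -1), -68) = Add(Rational(-1, 3), -68) = Rational(-205, 3) ≈ -68.333)
Add(-65, Mul(C, Function('t')(-10, -12))) = Add(-65, Mul(Rational(-205, 3), Add(Pow(-12, 2), Mul(10, -10)))) = Add(-65, Mul(Rational(-205, 3), Add(144, -100))) = Add(-65, Mul(Rational(-205, 3), 44)) = Add(-65, Rational(-9020, 3)) = Rational(-9215, 3)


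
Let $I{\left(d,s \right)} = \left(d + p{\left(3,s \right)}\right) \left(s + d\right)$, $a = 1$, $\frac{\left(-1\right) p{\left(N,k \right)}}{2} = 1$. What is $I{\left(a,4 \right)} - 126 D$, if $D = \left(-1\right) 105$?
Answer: $13225$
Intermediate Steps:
$p{\left(N,k \right)} = -2$ ($p{\left(N,k \right)} = \left(-2\right) 1 = -2$)
$D = -105$
$I{\left(d,s \right)} = \left(-2 + d\right) \left(d + s\right)$ ($I{\left(d,s \right)} = \left(d - 2\right) \left(s + d\right) = \left(-2 + d\right) \left(d + s\right)$)
$I{\left(a,4 \right)} - 126 D = \left(1^{2} - 2 - 8 + 1 \cdot 4\right) - -13230 = \left(1 - 2 - 8 + 4\right) + 13230 = -5 + 13230 = 13225$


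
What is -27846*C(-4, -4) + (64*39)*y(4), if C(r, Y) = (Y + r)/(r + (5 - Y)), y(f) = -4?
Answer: 172848/5 ≈ 34570.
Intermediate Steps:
C(r, Y) = (Y + r)/(5 + r - Y)
-27846*C(-4, -4) + (64*39)*y(4) = -27846*(-4 - 4)/(5 - 4 - 1*(-4)) + (64*39)*(-4) = -27846*(-8)/(5 - 4 + 4) + 2496*(-4) = -27846*(-8)/5 - 9984 = -27846*(-8/5) - 9984 = 222768/5 - 9984 = 172848/5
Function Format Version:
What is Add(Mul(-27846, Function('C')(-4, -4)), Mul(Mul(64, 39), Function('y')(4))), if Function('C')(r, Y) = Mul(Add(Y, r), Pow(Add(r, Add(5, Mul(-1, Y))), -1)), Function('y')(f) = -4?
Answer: Rational(172848, 5) ≈ 34570.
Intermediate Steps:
Function('C')(r, Y) = Mul(Pow(Add(5, r, Mul(-1, Y)), -1), Add(Y, r)) (Function('C')(r, Y) = Mul(Add(Y, r), Pow(Add(5, r, Mul(-1, Y)), -1)) = Mul(Pow(Add(5, r, Mul(-1, Y)), -1), Add(Y, r)))
Add(Mul(-27846, Function('C')(-4, -4)), Mul(Mul(64, 39), Function('y')(4))) = Add(Mul(-27846, Mul(Pow(Add(5, -4, Mul(-1, -4)), -1), Add(-4, -4))), Mul(Mul(64, 39), -4)) = Add(Mul(-27846, Mul(Pow(Add(5, -4, 4), -1), -8)), Mul(2496, -4)) = Add(Mul(-27846, Mul(Pow(5, -1), -8)), -9984) = Add(Mul(-27846, Mul(Rational(1, 5), -8)), -9984) = Add(Mul(-27846, Rational(-8, 5)), -9984) = Add(Rational(222768, 5), -9984) = Rational(172848, 5)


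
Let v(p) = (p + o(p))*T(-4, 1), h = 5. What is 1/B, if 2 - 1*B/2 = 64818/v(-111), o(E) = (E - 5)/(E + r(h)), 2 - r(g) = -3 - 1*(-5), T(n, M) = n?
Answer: -12205/3548579 ≈ -0.0034394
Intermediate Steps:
r(g) = 0 (r(g) = 2 - (-3 - 1*(-5)) = 2 - (-3 + 5) = 2 - 1*2 = 2 - 2 = 0)
o(E) = (-5 + E)/E (o(E) = (E - 5)/(E + 0) = (-5 + E)/E)
v(p) = -4*p - 4*(-5 + p)/p (v(p) = (p + (-5 + p)/p)*(-4) = -4*p - 4*(-5 + p)/p)
B = -3548579/12205 (B = 4 - 129636/(-4 - 4*(-111) + 20/(-111)) = 4 - 129636/(-4 + 444 + 20*(-1/111)) = 4 - 129636/(-4 + 444 - 20/111) = 4 - 129636/48820/111 = 4 - 129636*111/48820 = 4 - 2*3597399/24410 = 4 - 3597399/12205 = -3548579/12205 ≈ -290.75)
1/B = 1/(-3548579/12205) = -12205/3548579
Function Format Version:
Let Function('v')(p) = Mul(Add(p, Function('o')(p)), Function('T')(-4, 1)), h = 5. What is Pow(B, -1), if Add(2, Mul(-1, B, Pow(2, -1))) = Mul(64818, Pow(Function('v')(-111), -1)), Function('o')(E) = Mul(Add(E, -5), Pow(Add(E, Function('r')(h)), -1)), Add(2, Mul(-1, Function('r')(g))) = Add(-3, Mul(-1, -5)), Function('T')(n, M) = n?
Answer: Rational(-12205, 3548579) ≈ -0.0034394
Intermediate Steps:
Function('r')(g) = 0 (Function('r')(g) = Add(2, Mul(-1, Add(-3, Mul(-1, -5)))) = Add(2, Mul(-1, Add(-3, 5))) = Add(2, Mul(-1, 2)) = Add(2, -2) = 0)
Function('o')(E) = Mul(Pow(E, -1), Add(-5, E)) (Function('o')(E) = Mul(Add(E, -5), Pow(Add(E, 0), -1)) = Mul(Add(-5, E), Pow(E, -1)) = Mul(Pow(E, -1), Add(-5, E)))
Function('v')(p) = Add(Mul(-4, p), Mul(-4, Pow(p, -1), Add(-5, p))) (Function('v')(p) = Mul(Add(p, Mul(Pow(p, -1), Add(-5, p))), -4) = Add(Mul(-4, p), Mul(-4, Pow(p, -1), Add(-5, p))))
B = Rational(-3548579, 12205) (B = Add(4, Mul(-2, Mul(64818, Pow(Add(-4, Mul(-4, -111), Mul(20, Pow(-111, -1))), -1)))) = Add(4, Mul(-2, Mul(64818, Pow(Add(-4, 444, Mul(20, Rational(-1, 111))), -1)))) = Add(4, Mul(-2, Mul(64818, Pow(Add(-4, 444, Rational(-20, 111)), -1)))) = Add(4, Mul(-2, Mul(64818, Pow(Rational(48820, 111), -1)))) = Add(4, Mul(-2, Mul(64818, Rational(111, 48820)))) = Add(4, Mul(-2, Rational(3597399, 24410))) = Add(4, Rational(-3597399, 12205)) = Rational(-3548579, 12205) ≈ -290.75)
Pow(B, -1) = Pow(Rational(-3548579, 12205), -1) = Rational(-12205, 3548579)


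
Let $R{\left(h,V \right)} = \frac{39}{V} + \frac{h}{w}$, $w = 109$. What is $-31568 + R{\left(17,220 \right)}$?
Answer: $- \frac{756992649}{23980} \approx -31568.0$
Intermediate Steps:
$R{\left(h,V \right)} = \frac{39}{V} + \frac{h}{109}$
$-31568 + R{\left(17,220 \right)} = -31568 + \left(\frac{39}{220} + \frac{1}{109} \cdot 17\right) = -31568 + \left(39 \cdot \frac{1}{220} + \frac{17}{109}\right) = -31568 + \left(\frac{39}{220} + \frac{17}{109}\right) = -31568 + \frac{7991}{23980} = - \frac{756992649}{23980}$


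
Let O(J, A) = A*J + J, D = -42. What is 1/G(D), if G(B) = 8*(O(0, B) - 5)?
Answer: -1/40 ≈ -0.025000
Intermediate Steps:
O(J, A) = J + A*J
G(B) = -40 (G(B) = 8*(0*(1 + B) - 5) = 8*(0 - 5) = 8*(-5) = -40)
1/G(D) = 1/(-40) = -1/40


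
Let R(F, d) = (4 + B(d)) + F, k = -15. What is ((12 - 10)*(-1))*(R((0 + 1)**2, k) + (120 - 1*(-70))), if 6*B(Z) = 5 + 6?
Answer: -1181/3 ≈ -393.67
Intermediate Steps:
B(Z) = 11/6 (B(Z) = (5 + 6)/6 = (1/6)*11 = 11/6)
R(F, d) = 35/6 + F (R(F, d) = (4 + 11/6) + F = 35/6 + F)
((12 - 10)*(-1))*(R((0 + 1)**2, k) + (120 - 1*(-70))) = ((12 - 10)*(-1))*((35/6 + (0 + 1)**2) + (120 - 1*(-70))) = (2*(-1))*((35/6 + 1**2) + (120 + 70)) = -2*((35/6 + 1) + 190) = -2*(41/6 + 190) = -2*1181/6 = -1181/3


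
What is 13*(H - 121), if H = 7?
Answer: -1482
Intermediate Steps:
13*(H - 121) = 13*(7 - 121) = 13*(-114) = -1482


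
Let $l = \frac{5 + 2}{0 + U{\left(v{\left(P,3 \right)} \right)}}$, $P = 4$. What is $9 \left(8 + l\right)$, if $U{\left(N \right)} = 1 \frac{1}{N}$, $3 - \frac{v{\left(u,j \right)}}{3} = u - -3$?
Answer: $-684$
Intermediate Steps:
$v{\left(u,j \right)} = - 3 u$ ($v{\left(u,j \right)} = 9 - 3 \left(u - -3\right) = 9 - 3 \left(u + 3\right) = 9 - 3 \left(3 + u\right) = 9 - \left(9 + 3 u\right) = - 3 u$)
$U{\left(N \right)} = \frac{1}{N}$
$l = -84$ ($l = \frac{5 + 2}{0 + \frac{1}{\left(-3\right) 4}} = \frac{7}{0 + \frac{1}{-12}} = \frac{7}{0 - \frac{1}{12}} = \frac{7}{- \frac{1}{12}} = 7 \left(-12\right) = -84$)
$9 \left(8 + l\right) = 9 \left(8 - 84\right) = 9 \left(-76\right) = -684$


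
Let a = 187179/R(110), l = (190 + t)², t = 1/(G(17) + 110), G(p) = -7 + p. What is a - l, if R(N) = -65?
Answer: -7297588333/187200 ≈ -38983.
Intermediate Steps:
t = 1/120 (t = 1/((-7 + 17) + 110) = 1/(10 + 110) = 1/120 ≈ 0.0083333)
l = 519885601/14400 (l = (190 + 1/120)² = (22801/120)² = 519885601/14400 ≈ 36103.)
a = -187179/65 (a = 187179/(-65) = 187179*(-1/65) = -187179/65 ≈ -2879.7)
a - l = -187179/65 - 1*519885601/14400 = -187179/65 - 519885601/14400 = -7297588333/187200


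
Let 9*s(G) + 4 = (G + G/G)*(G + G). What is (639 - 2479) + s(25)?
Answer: -1696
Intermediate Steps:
s(G) = -4/9 + 2*G*(1 + G)/9 (s(G) = -4/9 + ((G + G/G)*(G + G))/9 = -4/9 + ((G + 1)*(2*G))/9 = -4/9 + ((1 + G)*(2*G))/9 = -4/9 + (2*G*(1 + G))/9 = -4/9 + 2*G*(1 + G)/9)
(639 - 2479) + s(25) = (639 - 2479) + (-4/9 + (2/9)*25 + (2/9)*25**2) = -1840 + (-4/9 + 50/9 + (2/9)*625) = -1840 + (-4/9 + 50/9 + 1250/9) = -1840 + 144 = -1696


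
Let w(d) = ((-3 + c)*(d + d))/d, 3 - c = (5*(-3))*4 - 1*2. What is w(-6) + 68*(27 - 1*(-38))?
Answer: 4544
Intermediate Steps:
c = 65 (c = 3 - ((5*(-3))*4 - 1*2) = 3 - (-15*4 - 2) = 3 - (-60 - 2) = 3 - 1*(-62) = 3 + 62 = 65)
w(d) = 124 (w(d) = ((-3 + 65)*(d + d))/d = (62*(2*d))/d = (124*d)/d = 124)
w(-6) + 68*(27 - 1*(-38)) = 124 + 68*(27 - 1*(-38)) = 124 + 68*(27 + 38) = 124 + 68*65 = 124 + 4420 = 4544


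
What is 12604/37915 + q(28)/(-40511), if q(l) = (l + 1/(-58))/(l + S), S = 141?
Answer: 5004845976443/15055622686130 ≈ 0.33242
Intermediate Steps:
q(l) = (-1/58 + l)/(141 + l) (q(l) = (l + 1/(-58))/(l + 141) = (l - 1/58)/(141 + l) = (-1/58 + l)/(141 + l))
12604/37915 + q(28)/(-40511) = 12604/37915 + ((-1/58 + 28)/(141 + 28))/(-40511) = 12604*(1/37915) + ((1623/58)/169)*(-1/40511) = 12604/37915 + ((1/169)*(1623/58))*(-1/40511) = 12604/37915 + (1623/9802)*(-1/40511) = 12604/37915 - 1623/397088822 = 5004845976443/15055622686130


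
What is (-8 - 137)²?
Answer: 21025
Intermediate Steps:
(-8 - 137)² = (-145)² = 21025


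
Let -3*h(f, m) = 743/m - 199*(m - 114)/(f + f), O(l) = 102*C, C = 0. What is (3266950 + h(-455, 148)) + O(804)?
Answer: 219996133417/67340 ≈ 3.2669e+6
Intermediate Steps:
O(l) = 0 (O(l) = 102*0 = 0)
h(f, m) = -743/(3*m) + 199*(-114 + m)/(6*f) (h(f, m) = -(743/m - 199*(m - 114)/(f + f))/3 = -(743/m - 199*(-114 + m)/(2*f))/3 = -743/(3*m) + 199*(-114 + m)/(6*f))
(3266950 + h(-455, 148)) + O(804) = (3266950 + (⅙)*(-1486*(-455) + 199*148*(-114 + 148))/(-455*148)) + 0 = (3266950 + (⅙)*(-1/455)*(1/148)*(676130 + 199*148*34)) + 0 = (3266950 + (⅙)*(-1/455)*(1/148)*(676130 + 1001368)) + 0 = (3266950 + (⅙)*(-1/455)*(1/148)*1677498) + 0 = (3266950 - 279583/67340) + 0 = 219996133417/67340 + 0 = 219996133417/67340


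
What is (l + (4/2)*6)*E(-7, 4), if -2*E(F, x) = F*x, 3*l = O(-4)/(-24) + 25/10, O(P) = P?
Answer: 1624/9 ≈ 180.44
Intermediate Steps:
l = 8/9 (l = (-4/(-24) + 25/10)/3 = (-4*(-1/24) + 25*(⅒))/3 = (⅙ + 5/2)/3 = (⅓)*(8/3) = 8/9 ≈ 0.88889)
E(F, x) = -F*x/2
(l + (4/2)*6)*E(-7, 4) = (8/9 + (4/2)*6)*(-½*(-7)*4) = (8/9 + (4*(½))*6)*14 = (8/9 + 2*6)*14 = (8/9 + 12)*14 = (116/9)*14 = 1624/9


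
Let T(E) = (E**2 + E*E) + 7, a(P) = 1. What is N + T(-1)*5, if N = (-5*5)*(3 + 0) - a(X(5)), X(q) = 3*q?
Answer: -31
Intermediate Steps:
T(E) = 7 + 2*E**2 (T(E) = (E**2 + E**2) + 7 = 2*E**2 + 7 = 7 + 2*E**2)
N = -76 (N = (-5*5)*(3 + 0) - 1*1 = -25*3 - 1 = -75 - 1 = -76)
N + T(-1)*5 = -76 + (7 + 2*(-1)**2)*5 = -76 + (7 + 2*1)*5 = -76 + (7 + 2)*5 = -76 + 9*5 = -76 + 45 = -31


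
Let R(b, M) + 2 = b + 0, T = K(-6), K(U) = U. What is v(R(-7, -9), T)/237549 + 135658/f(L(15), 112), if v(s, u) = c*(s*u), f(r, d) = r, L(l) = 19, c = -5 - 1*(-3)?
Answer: 10741806730/1504477 ≈ 7139.9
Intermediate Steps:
c = -2 (c = -5 + 3 = -2)
T = -6
R(b, M) = -2 + b (R(b, M) = -2 + (b + 0) = -2 + b)
v(s, u) = -2*s*u
v(R(-7, -9), T)/237549 + 135658/f(L(15), 112) = -2*(-2 - 7)*(-6)/237549 + 135658/19 = -2*(-9)*(-6)*(1/237549) + 135658*(1/19) = -108*1/237549 + 135658/19 = -36/79183 + 135658/19 = 10741806730/1504477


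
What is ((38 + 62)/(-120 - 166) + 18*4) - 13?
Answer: 8387/143 ≈ 58.650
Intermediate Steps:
((38 + 62)/(-120 - 166) + 18*4) - 13 = (100/(-286) + 72) - 13 = (100*(-1/286) + 72) - 13 = (-50/143 + 72) - 13 = 10246/143 - 13 = 8387/143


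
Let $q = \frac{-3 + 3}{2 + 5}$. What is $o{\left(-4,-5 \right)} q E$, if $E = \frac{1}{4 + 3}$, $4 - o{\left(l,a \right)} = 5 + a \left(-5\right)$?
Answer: $0$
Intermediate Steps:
$o{\left(l,a \right)} = -1 + 5 a$ ($o{\left(l,a \right)} = 4 - \left(5 + a \left(-5\right)\right) = 4 - \left(5 - 5 a\right) = 4 + \left(-5 + 5 a\right) = -1 + 5 a$)
$E = \frac{1}{7} \approx 0.14286$
$q = 0$ ($q = \frac{0}{7} = 0 \cdot \frac{1}{7} = 0$)
$o{\left(-4,-5 \right)} q E = \left(-1 + 5 \left(-5\right)\right) 0 \cdot \frac{1}{7} = \left(-1 - 25\right) 0 \cdot \frac{1}{7} = \left(-26\right) 0 \cdot \frac{1}{7} = 0 \cdot \frac{1}{7} = 0$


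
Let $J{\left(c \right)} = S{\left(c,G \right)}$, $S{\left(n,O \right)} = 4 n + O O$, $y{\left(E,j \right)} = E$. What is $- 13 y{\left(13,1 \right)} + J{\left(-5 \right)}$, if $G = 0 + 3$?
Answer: $-180$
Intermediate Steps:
$G = 3$
$S{\left(n,O \right)} = O^{2} + 4 n$ ($S{\left(n,O \right)} = 4 n + O^{2} = O^{2} + 4 n$)
$J{\left(c \right)} = 9 + 4 c$ ($J{\left(c \right)} = 3^{2} + 4 c = 9 + 4 c$)
$- 13 y{\left(13,1 \right)} + J{\left(-5 \right)} = \left(-13\right) 13 + \left(9 + 4 \left(-5\right)\right) = -169 + \left(9 - 20\right) = -169 - 11 = -180$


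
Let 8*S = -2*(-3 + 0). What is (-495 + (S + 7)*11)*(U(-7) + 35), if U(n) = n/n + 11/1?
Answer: -77033/4 ≈ -19258.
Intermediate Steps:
U(n) = 12 (U(n) = 1 + 11*1 = 1 + 11 = 12)
S = 3/4 (S = (-2*(-3 + 0))/8 = (-2*(-3))/8 = (1/8)*6 = 3/4 ≈ 0.75000)
(-495 + (S + 7)*11)*(U(-7) + 35) = (-495 + (3/4 + 7)*11)*(12 + 35) = (-495 + (31/4)*11)*47 = (-495 + 341/4)*47 = -1639/4*47 = -77033/4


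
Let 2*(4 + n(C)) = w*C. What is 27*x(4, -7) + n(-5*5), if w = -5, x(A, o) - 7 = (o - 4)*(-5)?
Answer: 3465/2 ≈ 1732.5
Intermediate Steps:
x(A, o) = 27 - 5*o (x(A, o) = 7 + (o - 4)*(-5) = 7 + (-4 + o)*(-5) = 7 + (20 - 5*o) = 27 - 5*o)
n(C) = -4 - 5*C/2 (n(C) = -4 + (-5*C)/2 = -4 - 5*C/2)
27*x(4, -7) + n(-5*5) = 27*(27 - 5*(-7)) + (-4 - (-25)*5/2) = 27*(27 + 35) + (-4 - 5/2*(-25)) = 27*62 + (-4 + 125/2) = 1674 + 117/2 = 3465/2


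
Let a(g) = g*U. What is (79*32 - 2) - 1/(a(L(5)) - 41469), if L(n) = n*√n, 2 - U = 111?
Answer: 4340155145205/1718192836 - 545*√5/1718192836 ≈ 2526.0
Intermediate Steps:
U = -109 (U = 2 - 1*111 = 2 - 111 = -109)
L(n) = n^(3/2)
a(g) = -109*g (a(g) = g*(-109) = -109*g)
(79*32 - 2) - 1/(a(L(5)) - 41469) = (79*32 - 2) - 1/(-545*√5 - 41469) = (2528 - 2) - 1/(-545*√5 - 41469) = 2526 - 1/(-545*√5 - 41469) = 2526 - 1/(-41469 - 545*√5)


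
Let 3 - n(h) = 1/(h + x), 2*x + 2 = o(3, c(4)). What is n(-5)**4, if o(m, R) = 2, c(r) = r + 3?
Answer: 65536/625 ≈ 104.86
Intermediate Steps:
c(r) = 3 + r
x = 0 (x = -1 + (1/2)*2 = -1 + 1 = 0)
n(h) = 3 - 1/h (n(h) = 3 - 1/(h + 0) = 3 - 1/h)
n(-5)**4 = (3 - 1/(-5))**4 = (3 - 1*(-1/5))**4 = (3 + 1/5)**4 = (16/5)**4 = 65536/625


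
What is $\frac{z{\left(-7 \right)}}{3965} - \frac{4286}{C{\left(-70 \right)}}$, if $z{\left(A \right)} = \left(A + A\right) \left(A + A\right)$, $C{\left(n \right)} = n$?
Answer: $\frac{1700771}{27755} \approx 61.278$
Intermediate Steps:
$z{\left(A \right)} = 4 A^{2}$ ($z{\left(A \right)} = 2 A 2 A = 4 A^{2}$)
$\frac{z{\left(-7 \right)}}{3965} - \frac{4286}{C{\left(-70 \right)}} = \frac{4 \left(-7\right)^{2}}{3965} - \frac{4286}{-70} = 4 \cdot 49 \cdot \frac{1}{3965} - - \frac{2143}{35} = 196 \cdot \frac{1}{3965} + \frac{2143}{35} = \frac{196}{3965} + \frac{2143}{35} = \frac{1700771}{27755}$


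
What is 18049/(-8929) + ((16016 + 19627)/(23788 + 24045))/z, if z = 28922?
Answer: -24969138086927/12352610986154 ≈ -2.0214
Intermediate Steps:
18049/(-8929) + ((16016 + 19627)/(23788 + 24045))/z = 18049/(-8929) + ((16016 + 19627)/(23788 + 24045))/28922 = 18049*(-1/8929) + (35643/47833)*(1/28922) = -18049/8929 + (35643*(1/47833))*(1/28922) = -18049/8929 + (35643/47833)*(1/28922) = -18049/8929 + 35643/1383426026 = -24969138086927/12352610986154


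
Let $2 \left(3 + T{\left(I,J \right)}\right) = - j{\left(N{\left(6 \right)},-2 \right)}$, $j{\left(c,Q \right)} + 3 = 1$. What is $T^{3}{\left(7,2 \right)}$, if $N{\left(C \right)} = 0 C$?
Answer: $-8$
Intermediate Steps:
$N{\left(C \right)} = 0$
$j{\left(c,Q \right)} = -2$ ($j{\left(c,Q \right)} = -3 + 1 = -2$)
$T{\left(I,J \right)} = -2$ ($T{\left(I,J \right)} = -3 + \frac{\left(-1\right) \left(-2\right)}{2} = -3 + \frac{1}{2} \cdot 2 = -3 + 1 = -2$)
$T^{3}{\left(7,2 \right)} = \left(-2\right)^{3} = -8$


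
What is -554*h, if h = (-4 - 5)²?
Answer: -44874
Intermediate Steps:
h = 81 (h = (-9)² = 81)
-554*h = -554*81 = -44874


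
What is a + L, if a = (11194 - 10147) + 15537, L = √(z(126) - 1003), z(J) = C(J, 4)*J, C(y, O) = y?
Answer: 16584 + √14873 ≈ 16706.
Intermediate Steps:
z(J) = J² (z(J) = J*J = J²)
L = √14873 (L = √(126² - 1003) = √(15876 - 1003) = √14873 ≈ 121.95)
a = 16584 (a = 1047 + 15537 = 16584)
a + L = 16584 + √14873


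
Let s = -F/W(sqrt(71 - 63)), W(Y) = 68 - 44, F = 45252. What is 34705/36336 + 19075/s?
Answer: -418448615/45674352 ≈ -9.1616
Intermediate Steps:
W(Y) = 24
s = -3771/2 (s = -45252/24 = -1*3771/2 = -3771/2 ≈ -1885.5)
34705/36336 + 19075/s = 34705/36336 + 19075/(-3771/2) = 34705*(1/36336) + 19075*(-2/3771) = 34705/36336 - 38150/3771 = -418448615/45674352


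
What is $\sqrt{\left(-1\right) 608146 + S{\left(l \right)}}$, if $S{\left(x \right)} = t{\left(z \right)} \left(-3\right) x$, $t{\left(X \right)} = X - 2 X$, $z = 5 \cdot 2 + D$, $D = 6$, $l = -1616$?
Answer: $i \sqrt{685714} \approx 828.08 i$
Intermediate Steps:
$z = 16$ ($z = 5 \cdot 2 + 6 = 10 + 6 = 16$)
$t{\left(X \right)} = - X$
$S{\left(x \right)} = 48 x$ ($S{\left(x \right)} = \left(-1\right) 16 \left(-3\right) x = \left(-16\right) \left(-3\right) x = 48 x$)
$\sqrt{\left(-1\right) 608146 + S{\left(l \right)}} = \sqrt{\left(-1\right) 608146 + 48 \left(-1616\right)} = \sqrt{-608146 - 77568} = \sqrt{-685714} = i \sqrt{685714}$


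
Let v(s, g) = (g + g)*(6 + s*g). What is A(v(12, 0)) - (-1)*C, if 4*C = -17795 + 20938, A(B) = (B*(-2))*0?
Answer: 3143/4 ≈ 785.75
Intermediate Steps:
v(s, g) = 2*g*(6 + g*s) (v(s, g) = (2*g)*(6 + g*s) = 2*g*(6 + g*s))
A(B) = 0 (A(B) = -2*B*0 = 0)
C = 3143/4 (C = (-17795 + 20938)/4 = (¼)*3143 = 3143/4 ≈ 785.75)
A(v(12, 0)) - (-1)*C = 0 - (-1)*3143/4 = 0 - 1*(-3143/4) = 0 + 3143/4 = 3143/4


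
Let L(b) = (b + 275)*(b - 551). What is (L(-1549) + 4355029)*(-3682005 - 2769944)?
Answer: -45359969356121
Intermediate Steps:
L(b) = (-551 + b)*(275 + b) (L(b) = (275 + b)*(-551 + b) = (-551 + b)*(275 + b))
(L(-1549) + 4355029)*(-3682005 - 2769944) = ((-151525 + (-1549)² - 276*(-1549)) + 4355029)*(-3682005 - 2769944) = ((-151525 + 2399401 + 427524) + 4355029)*(-6451949) = (2675400 + 4355029)*(-6451949) = 7030429*(-6451949) = -45359969356121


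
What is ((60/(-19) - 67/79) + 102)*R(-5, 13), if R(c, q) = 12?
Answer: 1765068/1501 ≈ 1175.9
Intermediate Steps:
((60/(-19) - 67/79) + 102)*R(-5, 13) = ((60/(-19) - 67/79) + 102)*12 = ((60*(-1/19) - 67*1/79) + 102)*12 = ((-60/19 - 67/79) + 102)*12 = (-6013/1501 + 102)*12 = (147089/1501)*12 = 1765068/1501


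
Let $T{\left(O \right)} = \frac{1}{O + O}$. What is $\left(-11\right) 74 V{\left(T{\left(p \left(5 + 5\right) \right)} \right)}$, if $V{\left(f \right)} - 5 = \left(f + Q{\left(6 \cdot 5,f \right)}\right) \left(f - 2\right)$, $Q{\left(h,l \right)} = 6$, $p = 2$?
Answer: $\frac{4492873}{800} \approx 5616.1$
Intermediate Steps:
$T{\left(O \right)} = \frac{1}{2 O}$
$V{\left(f \right)} = 5 + \left(-2 + f\right) \left(6 + f\right)$ ($V{\left(f \right)} = 5 + \left(f + 6\right) \left(f - 2\right) = 5 + \left(6 + f\right) \left(-2 + f\right) = 5 + \left(-2 + f\right) \left(6 + f\right)$)
$\left(-11\right) 74 V{\left(T{\left(p \left(5 + 5\right) \right)} \right)} = \left(-11\right) 74 \left(-7 + \left(\frac{1}{2 \cdot 2 \left(5 + 5\right)}\right)^{2} + 4 \frac{1}{2 \cdot 2 \left(5 + 5\right)}\right) = - 814 \left(-7 + \left(\frac{1}{2 \cdot 2 \cdot 10}\right)^{2} + 4 \frac{1}{2 \cdot 2 \cdot 10}\right) = - 814 \left(-7 + \left(\frac{1}{2 \cdot 20}\right)^{2} + 4 \frac{1}{2 \cdot 20}\right) = - 814 \left(-7 + \left(\frac{1}{2} \cdot \frac{1}{20}\right)^{2} + 4 \cdot \frac{1}{2} \cdot \frac{1}{20}\right) = - 814 \left(-7 + \left(\frac{1}{40}\right)^{2} + 4 \cdot \frac{1}{40}\right) = - 814 \left(-7 + \frac{1}{1600} + \frac{1}{10}\right) = \left(-814\right) \left(- \frac{11039}{1600}\right) = \frac{4492873}{800}$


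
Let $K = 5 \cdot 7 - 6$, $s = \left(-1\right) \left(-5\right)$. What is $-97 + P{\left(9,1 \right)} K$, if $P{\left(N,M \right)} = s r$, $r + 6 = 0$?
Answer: $-967$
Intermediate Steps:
$r = -6$ ($r = -6 + 0 = -6$)
$s = 5$
$K = 29$ ($K = 35 - 6 = 29$)
$P{\left(N,M \right)} = -30$ ($P{\left(N,M \right)} = 5 \left(-6\right) = -30$)
$-97 + P{\left(9,1 \right)} K = -97 - 870 = -967$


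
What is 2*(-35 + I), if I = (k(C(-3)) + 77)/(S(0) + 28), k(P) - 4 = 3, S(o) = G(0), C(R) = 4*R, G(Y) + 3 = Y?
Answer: -1582/25 ≈ -63.280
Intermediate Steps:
G(Y) = -3 + Y
S(o) = -3 (S(o) = -3 + 0 = -3)
k(P) = 7 (k(P) = 4 + 3 = 7)
I = 84/25 (I = (7 + 77)/(-3 + 28) = 84/25 ≈ 3.3600)
2*(-35 + I) = 2*(-35 + 84/25) = 2*(-791/25) = -1582/25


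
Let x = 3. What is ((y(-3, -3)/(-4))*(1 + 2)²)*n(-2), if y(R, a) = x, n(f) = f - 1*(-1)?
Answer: 27/4 ≈ 6.7500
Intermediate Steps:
n(f) = 1 + f (n(f) = f + 1 = 1 + f)
y(R, a) = 3
((y(-3, -3)/(-4))*(1 + 2)²)*n(-2) = ((3/(-4))*(1 + 2)²)*(1 - 2) = ((3*(-¼))*3²)*(-1) = -¾*9*(-1) = -27/4*(-1) = 27/4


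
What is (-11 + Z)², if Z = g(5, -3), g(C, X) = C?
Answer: 36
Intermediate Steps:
Z = 5
(-11 + Z)² = (-11 + 5)² = (-6)² = 36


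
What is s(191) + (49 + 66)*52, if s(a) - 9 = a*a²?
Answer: 6973860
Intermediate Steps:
s(a) = 9 + a³ (s(a) = 9 + a*a² = 9 + a³)
s(191) + (49 + 66)*52 = (9 + 191³) + (49 + 66)*52 = (9 + 6967871) + 115*52 = 6967880 + 5980 = 6973860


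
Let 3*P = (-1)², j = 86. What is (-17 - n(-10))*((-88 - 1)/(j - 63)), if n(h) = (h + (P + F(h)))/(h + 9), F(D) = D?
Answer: 9790/69 ≈ 141.88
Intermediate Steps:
P = ⅓ (P = (⅓)*(-1)² = (⅓)*1 = ⅓ ≈ 0.33333)
n(h) = (⅓ + 2*h)/(9 + h) (n(h) = (h + (⅓ + h))/(h + 9) = (⅓ + 2*h)/(9 + h))
(-17 - n(-10))*((-88 - 1)/(j - 63)) = (-17 - (1 + 6*(-10))/(3*(9 - 10)))*((-88 - 1)/(86 - 63)) = (-17 - (1 - 60)/(3*(-1)))*(-89/23) = (-17 - (-1)*(-59)/3)*(-89*1/23) = (-17 - 1*59/3)*(-89/23) = (-17 - 59/3)*(-89/23) = -110/3*(-89/23) = 9790/69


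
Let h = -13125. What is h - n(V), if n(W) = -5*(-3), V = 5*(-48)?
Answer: -13140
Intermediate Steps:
V = -240
n(W) = 15
h - n(V) = -13125 - 1*15 = -13125 - 15 = -13140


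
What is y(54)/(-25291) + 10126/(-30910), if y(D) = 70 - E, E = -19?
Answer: -129423828/390872405 ≈ -0.33112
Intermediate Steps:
y(D) = 89 (y(D) = 70 - 1*(-19) = 70 + 19 = 89)
y(54)/(-25291) + 10126/(-30910) = 89/(-25291) + 10126/(-30910) = 89*(-1/25291) + 10126*(-1/30910) = -89/25291 - 5063/15455 = -129423828/390872405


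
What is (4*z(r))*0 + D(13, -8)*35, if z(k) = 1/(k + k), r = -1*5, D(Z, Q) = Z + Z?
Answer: 910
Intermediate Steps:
D(Z, Q) = 2*Z
r = -5
z(k) = 1/(2*k)
(4*z(r))*0 + D(13, -8)*35 = (4*((½)/(-5)))*0 + (2*13)*35 = (4*((½)*(-⅕)))*0 + 26*35 = (4*(-⅒))*0 + 910 = -⅖*0 + 910 = 0 + 910 = 910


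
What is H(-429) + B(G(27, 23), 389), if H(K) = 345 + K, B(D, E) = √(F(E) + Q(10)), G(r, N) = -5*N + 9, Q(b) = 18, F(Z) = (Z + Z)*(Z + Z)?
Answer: -84 + √605302 ≈ 694.01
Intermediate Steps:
F(Z) = 4*Z² (F(Z) = (2*Z)*(2*Z) = 4*Z²)
G(r, N) = 9 - 5*N
B(D, E) = √(18 + 4*E²) (B(D, E) = √(4*E² + 18) = √(18 + 4*E²))
H(-429) + B(G(27, 23), 389) = (345 - 429) + √(18 + 4*389²) = -84 + √(18 + 4*151321) = -84 + √(18 + 605284) = -84 + √605302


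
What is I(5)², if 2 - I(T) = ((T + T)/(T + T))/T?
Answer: 81/25 ≈ 3.2400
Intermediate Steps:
I(T) = 2 - 1/T (I(T) = 2 - (T + T)/(T + T)/T = 2 - (2*T)/((2*T))/T = 2 - (2*T)*(1/(2*T))/T = 2 - 1/T)
I(5)² = (2 - 1/5)² = (2 - 1*⅕)² = (2 - ⅕)² = (9/5)² = 81/25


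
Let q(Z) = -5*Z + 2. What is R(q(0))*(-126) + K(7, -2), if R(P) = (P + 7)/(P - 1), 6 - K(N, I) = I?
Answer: -1126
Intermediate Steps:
K(N, I) = 6 - I
q(Z) = 2 - 5*Z
R(P) = (7 + P)/(-1 + P)
R(q(0))*(-126) + K(7, -2) = ((7 + (2 - 5*0))/(-1 + (2 - 5*0)))*(-126) + (6 - 1*(-2)) = ((7 + (2 + 0))/(-1 + (2 + 0)))*(-126) + (6 + 2) = ((7 + 2)/(-1 + 2))*(-126) + 8 = (9/1)*(-126) + 8 = (1*9)*(-126) + 8 = 9*(-126) + 8 = -1134 + 8 = -1126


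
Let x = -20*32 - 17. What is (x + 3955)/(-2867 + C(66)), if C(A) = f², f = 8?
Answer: -3298/2803 ≈ -1.1766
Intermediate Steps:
x = -657 (x = -640 - 17 = -657)
C(A) = 64 (C(A) = 8² = 64)
(x + 3955)/(-2867 + C(66)) = (-657 + 3955)/(-2867 + 64) = 3298/(-2803) = 3298*(-1/2803) = -3298/2803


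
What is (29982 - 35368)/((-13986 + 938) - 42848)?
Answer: 2693/27948 ≈ 0.096357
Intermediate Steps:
(29982 - 35368)/((-13986 + 938) - 42848) = -5386/(-13048 - 42848) = -5386/(-55896) = -5386*(-1/55896) = 2693/27948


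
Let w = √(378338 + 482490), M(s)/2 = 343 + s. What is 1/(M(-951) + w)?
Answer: -304/154457 - √215207/308914 ≈ -0.0034699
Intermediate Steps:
M(s) = 686 + 2*s (M(s) = 2*(343 + s) = 686 + 2*s)
w = 2*√215207 (w = √860828 = 2*√215207 ≈ 927.81)
1/(M(-951) + w) = 1/((686 + 2*(-951)) + 2*√215207) = 1/((686 - 1902) + 2*√215207) = 1/(-1216 + 2*√215207)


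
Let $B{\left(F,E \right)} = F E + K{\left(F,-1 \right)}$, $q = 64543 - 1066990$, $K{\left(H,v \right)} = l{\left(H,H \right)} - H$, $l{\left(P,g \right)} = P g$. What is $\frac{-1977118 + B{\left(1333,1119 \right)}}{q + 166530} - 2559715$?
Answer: $- \frac{2139710573720}{835917} \approx -2.5597 \cdot 10^{6}$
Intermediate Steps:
$K{\left(H,v \right)} = H^{2} - H$ ($K{\left(H,v \right)} = H H - H = H^{2} - H$)
$q = -1002447$ ($q = 64543 - 1066990 = -1002447$)
$B{\left(F,E \right)} = E F + F \left(-1 + F\right)$ ($B{\left(F,E \right)} = F E + F \left(-1 + F\right) = E F + F \left(-1 + F\right)$)
$\frac{-1977118 + B{\left(1333,1119 \right)}}{q + 166530} - 2559715 = \frac{-1977118 + 1333 \left(-1 + 1119 + 1333\right)}{-1002447 + 166530} - 2559715 = \frac{-1977118 + 1333 \cdot 2451}{-835917} - 2559715 = \left(-1977118 + 3267183\right) \left(- \frac{1}{835917}\right) - 2559715 = 1290065 \left(- \frac{1}{835917}\right) - 2559715 = - \frac{1290065}{835917} - 2559715 = - \frac{2139710573720}{835917}$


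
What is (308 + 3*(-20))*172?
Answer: 42656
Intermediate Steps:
(308 + 3*(-20))*172 = (308 - 60)*172 = 248*172 = 42656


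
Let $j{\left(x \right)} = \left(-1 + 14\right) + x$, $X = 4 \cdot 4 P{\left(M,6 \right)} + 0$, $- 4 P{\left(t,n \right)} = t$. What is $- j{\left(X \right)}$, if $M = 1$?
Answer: $-9$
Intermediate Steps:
$P{\left(t,n \right)} = - \frac{t}{4}$
$X = -4$ ($X = 4 \cdot 4 \left(\left(- \frac{1}{4}\right) 1\right) + 0 = 16 \left(- \frac{1}{4}\right) + 0 = -4 + 0 = -4$)
$j{\left(x \right)} = 13 + x$
$- j{\left(X \right)} = - (13 - 4) = \left(-1\right) 9 = -9$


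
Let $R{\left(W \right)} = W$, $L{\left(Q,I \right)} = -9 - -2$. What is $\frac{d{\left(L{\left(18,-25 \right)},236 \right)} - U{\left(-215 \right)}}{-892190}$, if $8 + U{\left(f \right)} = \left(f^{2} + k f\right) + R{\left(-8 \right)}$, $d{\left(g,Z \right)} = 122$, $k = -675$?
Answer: $\frac{95606}{446095} \approx 0.21432$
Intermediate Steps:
$L{\left(Q,I \right)} = -7$ ($L{\left(Q,I \right)} = -9 + 2 = -7$)
$U{\left(f \right)} = -16 + f^{2} - 675 f$ ($U{\left(f \right)} = -8 - \left(8 - f^{2} + 675 f\right) = -16 + f^{2} - 675 f$)
$\frac{d{\left(L{\left(18,-25 \right)},236 \right)} - U{\left(-215 \right)}}{-892190} = \frac{122 - \left(-16 + \left(-215\right)^{2} - -145125\right)}{-892190} = \left(122 - \left(-16 + 46225 + 145125\right)\right) \left(- \frac{1}{892190}\right) = \left(122 - 191334\right) \left(- \frac{1}{892190}\right) = \left(-191212\right) \left(- \frac{1}{892190}\right) = \frac{95606}{446095}$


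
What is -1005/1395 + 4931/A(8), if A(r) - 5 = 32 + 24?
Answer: 454496/5673 ≈ 80.116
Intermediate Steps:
A(r) = 61 (A(r) = 5 + (32 + 24) = 5 + 56 = 61)
-1005/1395 + 4931/A(8) = -1005/1395 + 4931/61 = -1005*1/1395 + 4931*(1/61) = -67/93 + 4931/61 = 454496/5673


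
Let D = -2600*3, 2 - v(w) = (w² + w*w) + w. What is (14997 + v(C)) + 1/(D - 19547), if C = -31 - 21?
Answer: 263707120/27347 ≈ 9643.0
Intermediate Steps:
C = -52
v(w) = 2 - w - 2*w² (v(w) = 2 - ((w² + w*w) + w) = 2 - ((w² + w²) + w) = 2 - (2*w² + w) = 2 - (w + 2*w²) = 2 + (-w - 2*w²) = 2 - w - 2*w²)
D = -7800
(14997 + v(C)) + 1/(D - 19547) = (14997 + (2 - 1*(-52) - 2*(-52)²)) + 1/(-7800 - 19547) = (14997 + (2 + 52 - 2*2704)) + 1/(-27347) = (14997 + (2 + 52 - 5408)) - 1/27347 = (14997 - 5354) - 1/27347 = 9643 - 1/27347 = 263707120/27347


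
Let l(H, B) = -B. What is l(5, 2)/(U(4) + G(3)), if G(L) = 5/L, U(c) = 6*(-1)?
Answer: 6/13 ≈ 0.46154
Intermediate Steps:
U(c) = -6
l(5, 2)/(U(4) + G(3)) = (-1*2)/(-6 + 5/3) = -2/(-6 + 5*(⅓)) = -2/(-6 + 5/3) = -2/(-13/3) = -2*(-3/13) = 6/13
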